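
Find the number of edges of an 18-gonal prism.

54

A prism on an n-gon has two n-gon bases and n rectangular sides: V = 2·18 = 36, E = 3·18 = 54, F = 18 + 2 = 20.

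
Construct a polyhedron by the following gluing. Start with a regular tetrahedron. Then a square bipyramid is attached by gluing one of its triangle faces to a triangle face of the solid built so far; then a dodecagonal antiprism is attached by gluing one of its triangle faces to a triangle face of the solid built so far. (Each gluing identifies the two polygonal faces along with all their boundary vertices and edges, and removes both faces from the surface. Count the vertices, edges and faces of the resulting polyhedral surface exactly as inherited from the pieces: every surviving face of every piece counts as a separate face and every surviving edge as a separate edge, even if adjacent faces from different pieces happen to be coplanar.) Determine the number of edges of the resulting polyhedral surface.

60

A regular tetrahedron: V=4, E=6, F=4.
Attach a square bipyramid (V=6, E=12, F=8) along a 3-gon: merge 3 vertices and 3 edges, delete both glued faces → V=7, E=15, F=10.
Attach a dodecagonal antiprism (V=24, E=48, F=26) along a 3-gon: merge 3 vertices and 3 edges, delete both glued faces → V=28, E=60, F=34.
Check: V − E + F = 28 − 60 + 34 = 2.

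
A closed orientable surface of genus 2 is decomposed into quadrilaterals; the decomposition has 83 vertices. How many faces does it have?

χ = 2 − 2·2 = -2, and every face is a square so 4F = 2E.
V − E + F = -2 with E = 4F/2 gives 83 − (4/2 − 1)·F = -2, so F = 85 and E = 170.

85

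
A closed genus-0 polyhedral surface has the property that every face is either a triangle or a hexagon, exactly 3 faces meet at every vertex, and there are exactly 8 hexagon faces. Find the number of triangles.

Let x be the number of triangles; then F = 8 + x.
Edge–face incidences: 2E = 6·8 + 3·x = 48 + 3x.
Every vertex has degree 3, so 3V = 2E.
Euler: V − E + F = 2 ⇒ (2E)/3 − E + (8 + x) = 2.
Multiply by 6: 2·(2E) − 3·(2E) + 6·(8 + x) = 12, i.e. 48 + 6x − (48 + 3x) = 12.
Collecting terms: 3x = 12, so x = 4.
Then 2E = 48 + 3·4 = 60, so E = 30, V = 2E/3 = 20, F = 8 + 4 = 12.

4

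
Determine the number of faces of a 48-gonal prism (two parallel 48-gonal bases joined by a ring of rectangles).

50

A prism on an n-gon has two n-gon bases and n rectangular sides: V = 2·48 = 96, E = 3·48 = 144, F = 48 + 2 = 50.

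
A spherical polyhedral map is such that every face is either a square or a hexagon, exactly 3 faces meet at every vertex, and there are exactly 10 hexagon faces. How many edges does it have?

42

Let x be the number of squares; then F = 10 + x.
Edge–face incidences: 2E = 6·10 + 4·x = 60 + 4x.
Every vertex has degree 3, so 3V = 2E.
Euler: V − E + F = 2 ⇒ (2E)/3 − E + (10 + x) = 2.
Multiply by 6: 2·(2E) − 3·(2E) + 6·(10 + x) = 12, i.e. 60 + 6x − (60 + 4x) = 12.
Collecting terms: 2x = 12, so x = 6.
Then 2E = 60 + 4·6 = 84, so E = 42, V = 2E/3 = 28, F = 10 + 6 = 16.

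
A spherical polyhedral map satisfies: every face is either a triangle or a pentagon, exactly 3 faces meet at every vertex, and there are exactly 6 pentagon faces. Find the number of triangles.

2

Let x be the number of triangles; then F = 6 + x.
Edge–face incidences: 2E = 5·6 + 3·x = 30 + 3x.
Every vertex has degree 3, so 3V = 2E.
Euler: V − E + F = 2 ⇒ (2E)/3 − E + (6 + x) = 2.
Multiply by 6: 2·(2E) − 3·(2E) + 6·(6 + x) = 12, i.e. 36 + 6x − (30 + 3x) = 12.
Collecting terms: 3x + 6 = 12, so 3x = 6, so x = 2.
Then 2E = 30 + 3·2 = 36, so E = 18, V = 2E/3 = 12, F = 6 + 2 = 8.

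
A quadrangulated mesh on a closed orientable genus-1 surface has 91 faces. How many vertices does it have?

χ = 2 − 2·1 = 0, and every face is a square so 4F = 2E.
E = 4·91/2 = 182. Then V = 0 + E − F = 0 + 182 − 91 = 91.

91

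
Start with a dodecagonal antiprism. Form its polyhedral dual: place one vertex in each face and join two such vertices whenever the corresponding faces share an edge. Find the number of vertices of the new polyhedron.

26

The base solid has V = 24, E = 48, F = 26.
The dual swaps V and F and preserves E: V′ = F = 26, E′ = E = 48, F′ = V = 24.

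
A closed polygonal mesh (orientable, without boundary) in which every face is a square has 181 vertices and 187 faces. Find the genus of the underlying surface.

4

Every face is a square, so 2E = 4·187 = 748, giving E = 374.
χ = V − E + F = 181 − 374 + 187 = -6.
For a closed orientable surface χ = 2 − 2g, so g = (2 − (-6))/2 = 4.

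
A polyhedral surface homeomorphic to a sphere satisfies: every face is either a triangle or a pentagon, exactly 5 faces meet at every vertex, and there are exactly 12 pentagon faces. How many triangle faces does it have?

Let x be the number of triangles; then F = 12 + x.
Edge–face incidences: 2E = 5·12 + 3·x = 60 + 3x.
Every vertex has degree 5, so 5V = 2E.
Euler: V − E + F = 2 ⇒ (2E)/5 − E + (12 + x) = 2.
Multiply by 10: 2·(2E) − 5·(2E) + 10·(12 + x) = 20, i.e. 120 + 10x − 3·(60 + 3x) = 20.
Collecting terms: x − 60 = 20, so x = 80.
Then 2E = 60 + 3·80 = 300, so E = 150, V = 2E/5 = 60, F = 12 + 80 = 92.

80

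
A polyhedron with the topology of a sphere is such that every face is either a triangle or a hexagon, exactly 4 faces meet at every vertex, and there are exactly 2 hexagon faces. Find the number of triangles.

12

Let x be the number of triangles; then F = 2 + x.
Edge–face incidences: 2E = 6·2 + 3·x = 12 + 3x.
Every vertex has degree 4, so 4V = 2E.
Euler: V − E + F = 2 ⇒ (2E)/4 − E + (2 + x) = 2.
Multiply by 8: 2·(2E) − 4·(2E) + 8·(2 + x) = 16, i.e. 16 + 8x − 2·(12 + 3x) = 16.
Collecting terms: 2x − 8 = 16, so 2x = 24, so x = 12.
Then 2E = 12 + 3·12 = 48, so E = 24, V = 2E/4 = 12, F = 2 + 12 = 14.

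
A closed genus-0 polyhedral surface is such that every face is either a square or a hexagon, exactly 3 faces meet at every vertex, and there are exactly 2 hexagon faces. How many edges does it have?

Let x be the number of squares; then F = 2 + x.
Edge–face incidences: 2E = 6·2 + 4·x = 12 + 4x.
Every vertex has degree 3, so 3V = 2E.
Euler: V − E + F = 2 ⇒ (2E)/3 − E + (2 + x) = 2.
Multiply by 6: 2·(2E) − 3·(2E) + 6·(2 + x) = 12, i.e. 12 + 6x − (12 + 4x) = 12.
Collecting terms: 2x = 12, so x = 6.
Then 2E = 12 + 4·6 = 36, so E = 18, V = 2E/3 = 12, F = 2 + 6 = 8.

18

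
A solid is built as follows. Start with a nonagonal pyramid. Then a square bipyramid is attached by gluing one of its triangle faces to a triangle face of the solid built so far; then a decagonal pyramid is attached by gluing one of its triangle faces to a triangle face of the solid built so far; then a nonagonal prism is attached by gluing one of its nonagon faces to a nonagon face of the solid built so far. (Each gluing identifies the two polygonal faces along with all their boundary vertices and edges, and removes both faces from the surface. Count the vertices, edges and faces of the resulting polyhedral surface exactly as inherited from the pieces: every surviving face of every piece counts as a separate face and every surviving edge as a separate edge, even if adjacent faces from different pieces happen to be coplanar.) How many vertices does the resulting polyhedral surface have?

A nonagonal pyramid: V=10, E=18, F=10.
Attach a square bipyramid (V=6, E=12, F=8) along a 3-gon: merge 3 vertices and 3 edges, delete both glued faces → V=13, E=27, F=16.
Attach a decagonal pyramid (V=11, E=20, F=11) along a 3-gon: merge 3 vertices and 3 edges, delete both glued faces → V=21, E=44, F=25.
Attach a nonagonal prism (V=18, E=27, F=11) along a 9-gon: merge 9 vertices and 9 edges, delete both glued faces → V=30, E=62, F=34.
Check: V − E + F = 30 − 62 + 34 = 2.

30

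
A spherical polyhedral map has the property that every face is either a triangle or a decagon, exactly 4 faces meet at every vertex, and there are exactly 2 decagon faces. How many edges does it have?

40

Let x be the number of triangles; then F = 2 + x.
Edge–face incidences: 2E = 10·2 + 3·x = 20 + 3x.
Every vertex has degree 4, so 4V = 2E.
Euler: V − E + F = 2 ⇒ (2E)/4 − E + (2 + x) = 2.
Multiply by 8: 2·(2E) − 4·(2E) + 8·(2 + x) = 16, i.e. 16 + 8x − 2·(20 + 3x) = 16.
Collecting terms: 2x − 24 = 16, so 2x = 40, so x = 20.
Then 2E = 20 + 3·20 = 80, so E = 40, V = 2E/4 = 20, F = 2 + 20 = 22.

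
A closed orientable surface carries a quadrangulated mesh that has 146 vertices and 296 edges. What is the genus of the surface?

2

Every face is a square and each edge borders two faces, so 4F = 2·296, giving F = 148.
χ = V − E + F = 146 − 296 + 148 = -2.
For a closed orientable surface χ = 2 − 2g, so g = (2 − (-2))/2 = 2.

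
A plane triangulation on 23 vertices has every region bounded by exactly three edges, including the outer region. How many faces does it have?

In a plane triangulation 3F = 2E and V − E + F = 2, so F = 2V − 4 = 2·23 − 4 = 42.

42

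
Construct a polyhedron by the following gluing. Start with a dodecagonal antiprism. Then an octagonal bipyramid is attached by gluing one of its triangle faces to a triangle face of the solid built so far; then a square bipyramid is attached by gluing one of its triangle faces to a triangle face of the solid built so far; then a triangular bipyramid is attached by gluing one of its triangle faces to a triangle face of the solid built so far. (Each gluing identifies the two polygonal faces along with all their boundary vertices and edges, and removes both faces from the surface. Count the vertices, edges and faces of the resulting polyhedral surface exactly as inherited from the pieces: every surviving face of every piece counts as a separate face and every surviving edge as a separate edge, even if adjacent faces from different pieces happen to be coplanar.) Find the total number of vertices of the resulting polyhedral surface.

36

A dodecagonal antiprism: V=24, E=48, F=26.
Attach an octagonal bipyramid (V=10, E=24, F=16) along a 3-gon: merge 3 vertices and 3 edges, delete both glued faces → V=31, E=69, F=40.
Attach a square bipyramid (V=6, E=12, F=8) along a 3-gon: merge 3 vertices and 3 edges, delete both glued faces → V=34, E=78, F=46.
Attach a triangular bipyramid (V=5, E=9, F=6) along a 3-gon: merge 3 vertices and 3 edges, delete both glued faces → V=36, E=84, F=50.
Check: V − E + F = 36 − 84 + 50 = 2.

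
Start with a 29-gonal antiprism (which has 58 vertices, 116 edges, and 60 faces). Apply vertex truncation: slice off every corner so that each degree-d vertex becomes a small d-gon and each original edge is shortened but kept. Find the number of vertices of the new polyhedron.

Truncation replaces each original edge-end by a new vertex, so V′ = 2E = 232.
Each original edge survives, and each old vertex of degree d contributes d new edges; summing degrees gives Σd = 2E, so E′ = E + 2E = 3E = 348.
Each original face survives and each original vertex becomes one new face: F′ = F + V = 118.

232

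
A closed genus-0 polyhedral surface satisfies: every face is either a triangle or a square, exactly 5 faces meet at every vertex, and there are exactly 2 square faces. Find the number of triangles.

24

Let x be the number of triangles; then F = 2 + x.
Edge–face incidences: 2E = 4·2 + 3·x = 8 + 3x.
Every vertex has degree 5, so 5V = 2E.
Euler: V − E + F = 2 ⇒ (2E)/5 − E + (2 + x) = 2.
Multiply by 10: 2·(2E) − 5·(2E) + 10·(2 + x) = 20, i.e. 20 + 10x − 3·(8 + 3x) = 20.
Collecting terms: x − 4 = 20, so x = 24.
Then 2E = 8 + 3·24 = 80, so E = 40, V = 2E/5 = 16, F = 2 + 24 = 26.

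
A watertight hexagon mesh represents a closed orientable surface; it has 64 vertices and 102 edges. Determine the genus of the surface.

3

Every face is a hexagon and each edge borders two faces, so 6F = 2·102, giving F = 34.
χ = V − E + F = 64 − 102 + 34 = -4.
For a closed orientable surface χ = 2 − 2g, so g = (2 − (-4))/2 = 3.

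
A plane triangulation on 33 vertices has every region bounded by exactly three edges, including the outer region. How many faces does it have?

In a plane triangulation 3F = 2E and V − E + F = 2, so F = 2V − 4 = 2·33 − 4 = 62.

62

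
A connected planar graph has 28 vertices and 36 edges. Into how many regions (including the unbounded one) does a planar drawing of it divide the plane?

Euler's formula for a connected plane graph: V − E + F = 2, so F = 2 − 28 + 36 = 10.

10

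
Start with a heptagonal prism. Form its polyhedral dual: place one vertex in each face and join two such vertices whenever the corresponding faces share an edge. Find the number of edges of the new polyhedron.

21

The base solid has V = 14, E = 21, F = 9.
The dual swaps V and F and preserves E: V′ = F = 9, E′ = E = 21, F′ = V = 14.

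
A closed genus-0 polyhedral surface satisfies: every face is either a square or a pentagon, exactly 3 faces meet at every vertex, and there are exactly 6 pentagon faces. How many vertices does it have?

14

Let x be the number of squares; then F = 6 + x.
Edge–face incidences: 2E = 5·6 + 4·x = 30 + 4x.
Every vertex has degree 3, so 3V = 2E.
Euler: V − E + F = 2 ⇒ (2E)/3 − E + (6 + x) = 2.
Multiply by 6: 2·(2E) − 3·(2E) + 6·(6 + x) = 12, i.e. 36 + 6x − (30 + 4x) = 12.
Collecting terms: 2x + 6 = 12, so 2x = 6, so x = 3.
Then 2E = 30 + 4·3 = 42, so E = 21, V = 2E/3 = 14, F = 6 + 3 = 9.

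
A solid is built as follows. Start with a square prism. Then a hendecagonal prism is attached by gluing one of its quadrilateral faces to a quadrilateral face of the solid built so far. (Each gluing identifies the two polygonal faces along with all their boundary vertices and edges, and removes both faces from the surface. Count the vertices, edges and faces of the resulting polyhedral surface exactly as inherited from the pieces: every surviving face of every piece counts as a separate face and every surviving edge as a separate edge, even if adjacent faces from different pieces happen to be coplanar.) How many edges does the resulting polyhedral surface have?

41

A square prism: V=8, E=12, F=6.
Attach a hendecagonal prism (V=22, E=33, F=13) along a 4-gon: merge 4 vertices and 4 edges, delete both glued faces → V=26, E=41, F=17.
Check: V − E + F = 26 − 41 + 17 = 2.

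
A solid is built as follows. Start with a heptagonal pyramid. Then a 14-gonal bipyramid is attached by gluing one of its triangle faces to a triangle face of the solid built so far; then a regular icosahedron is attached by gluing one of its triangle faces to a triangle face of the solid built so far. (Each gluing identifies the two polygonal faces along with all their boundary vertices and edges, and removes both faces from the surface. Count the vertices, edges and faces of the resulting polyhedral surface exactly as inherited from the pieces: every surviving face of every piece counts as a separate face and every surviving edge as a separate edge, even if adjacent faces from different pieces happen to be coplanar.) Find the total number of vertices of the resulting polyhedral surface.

A heptagonal pyramid: V=8, E=14, F=8.
Attach a 14-gonal bipyramid (V=16, E=42, F=28) along a 3-gon: merge 3 vertices and 3 edges, delete both glued faces → V=21, E=53, F=34.
Attach a regular icosahedron (V=12, E=30, F=20) along a 3-gon: merge 3 vertices and 3 edges, delete both glued faces → V=30, E=80, F=52.
Check: V − E + F = 30 − 80 + 52 = 2.

30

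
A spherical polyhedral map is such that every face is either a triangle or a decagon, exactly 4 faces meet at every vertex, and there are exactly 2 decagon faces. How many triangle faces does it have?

20

Let x be the number of triangles; then F = 2 + x.
Edge–face incidences: 2E = 10·2 + 3·x = 20 + 3x.
Every vertex has degree 4, so 4V = 2E.
Euler: V − E + F = 2 ⇒ (2E)/4 − E + (2 + x) = 2.
Multiply by 8: 2·(2E) − 4·(2E) + 8·(2 + x) = 16, i.e. 16 + 8x − 2·(20 + 3x) = 16.
Collecting terms: 2x − 24 = 16, so 2x = 40, so x = 20.
Then 2E = 20 + 3·20 = 80, so E = 40, V = 2E/4 = 20, F = 2 + 20 = 22.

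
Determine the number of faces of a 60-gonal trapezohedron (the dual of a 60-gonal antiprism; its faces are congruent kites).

120

The n-trapezohedron (dual of the n-antiprism) has V = 2·60 + 2 = 122, E = 4·60 = 240, F = 2·60 = 120.
Check: V − E + F = 122 − 240 + 120 = 2.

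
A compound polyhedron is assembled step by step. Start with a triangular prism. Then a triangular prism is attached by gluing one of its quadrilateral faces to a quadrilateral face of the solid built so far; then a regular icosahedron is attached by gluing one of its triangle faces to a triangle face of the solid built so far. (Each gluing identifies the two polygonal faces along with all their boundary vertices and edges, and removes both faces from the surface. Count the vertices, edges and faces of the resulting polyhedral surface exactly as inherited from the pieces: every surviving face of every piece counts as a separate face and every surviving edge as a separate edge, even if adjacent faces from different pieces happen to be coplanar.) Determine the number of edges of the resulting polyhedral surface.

A triangular prism: V=6, E=9, F=5.
Attach a triangular prism (V=6, E=9, F=5) along a 4-gon: merge 4 vertices and 4 edges, delete both glued faces → V=8, E=14, F=8.
Attach a regular icosahedron (V=12, E=30, F=20) along a 3-gon: merge 3 vertices and 3 edges, delete both glued faces → V=17, E=41, F=26.
Check: V − E + F = 17 − 41 + 26 = 2.

41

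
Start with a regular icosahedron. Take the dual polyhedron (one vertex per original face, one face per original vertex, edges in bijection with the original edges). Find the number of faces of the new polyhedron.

12

The base solid has V = 12, E = 30, F = 20.
The dual swaps V and F and preserves E: V′ = F = 20, E′ = E = 30, F′ = V = 12.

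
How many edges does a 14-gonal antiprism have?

56

An antiprism on an n-gon has two n-gon caps and 2n triangles: V = 2·14 = 28, E = 4·14 = 56, F = 2·14 + 2 = 30.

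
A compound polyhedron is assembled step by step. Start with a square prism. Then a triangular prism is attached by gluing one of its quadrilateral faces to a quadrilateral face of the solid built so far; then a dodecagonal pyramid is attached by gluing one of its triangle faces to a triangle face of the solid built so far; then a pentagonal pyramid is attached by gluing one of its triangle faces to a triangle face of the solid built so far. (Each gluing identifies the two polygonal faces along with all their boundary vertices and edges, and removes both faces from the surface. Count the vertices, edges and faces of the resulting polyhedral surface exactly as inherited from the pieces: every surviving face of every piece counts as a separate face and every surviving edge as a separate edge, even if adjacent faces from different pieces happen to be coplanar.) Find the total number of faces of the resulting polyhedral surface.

24

A square prism: V=8, E=12, F=6.
Attach a triangular prism (V=6, E=9, F=5) along a 4-gon: merge 4 vertices and 4 edges, delete both glued faces → V=10, E=17, F=9.
Attach a dodecagonal pyramid (V=13, E=24, F=13) along a 3-gon: merge 3 vertices and 3 edges, delete both glued faces → V=20, E=38, F=20.
Attach a pentagonal pyramid (V=6, E=10, F=6) along a 3-gon: merge 3 vertices and 3 edges, delete both glued faces → V=23, E=45, F=24.
Check: V − E + F = 23 − 45 + 24 = 2.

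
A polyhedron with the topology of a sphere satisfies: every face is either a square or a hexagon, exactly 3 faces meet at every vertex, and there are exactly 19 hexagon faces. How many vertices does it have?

46

Let x be the number of squares; then F = 19 + x.
Edge–face incidences: 2E = 6·19 + 4·x = 114 + 4x.
Every vertex has degree 3, so 3V = 2E.
Euler: V − E + F = 2 ⇒ (2E)/3 − E + (19 + x) = 2.
Multiply by 6: 2·(2E) − 3·(2E) + 6·(19 + x) = 12, i.e. 114 + 6x − (114 + 4x) = 12.
Collecting terms: 2x = 12, so x = 6.
Then 2E = 114 + 4·6 = 138, so E = 69, V = 2E/3 = 46, F = 19 + 6 = 25.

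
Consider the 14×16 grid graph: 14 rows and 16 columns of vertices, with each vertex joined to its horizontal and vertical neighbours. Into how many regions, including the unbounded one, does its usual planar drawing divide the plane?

The grid has V = 14·16 = 224 vertices and E = 14·15 + 16·13 = 418 edges.
F = 2 − V + E = 2 − 224 + 418 = 196.

196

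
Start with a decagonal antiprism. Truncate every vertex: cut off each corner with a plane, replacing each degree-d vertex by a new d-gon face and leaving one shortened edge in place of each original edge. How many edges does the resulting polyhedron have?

120

The base solid has V = 20, E = 40, F = 22.
Truncation replaces each original edge-end by a new vertex, so V′ = 2E = 80.
Each original edge survives, and each old vertex of degree d contributes d new edges; summing degrees gives Σd = 2E, so E′ = E + 2E = 3E = 120.
Each original face survives and each original vertex becomes one new face: F′ = F + V = 42.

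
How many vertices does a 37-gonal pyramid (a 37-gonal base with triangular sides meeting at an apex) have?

38

A pyramid on an n-gon base has one n-gon and n triangles: V = 37 + 1 = 38, E = 2·37 = 74, F = 37 + 1 = 38.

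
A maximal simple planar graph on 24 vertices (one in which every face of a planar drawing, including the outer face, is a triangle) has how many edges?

66

In a plane triangulation 3F = 2E and V − E + F = 2, so E = 3V − 6 = 3·24 − 6 = 66.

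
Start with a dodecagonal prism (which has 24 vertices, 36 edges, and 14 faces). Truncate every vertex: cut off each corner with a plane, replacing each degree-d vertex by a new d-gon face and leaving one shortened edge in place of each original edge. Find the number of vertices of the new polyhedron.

Truncation replaces each original edge-end by a new vertex, so V′ = 2E = 72.
Each original edge survives, and each old vertex of degree d contributes d new edges; summing degrees gives Σd = 2E, so E′ = E + 2E = 3E = 108.
Each original face survives and each original vertex becomes one new face: F′ = F + V = 38.

72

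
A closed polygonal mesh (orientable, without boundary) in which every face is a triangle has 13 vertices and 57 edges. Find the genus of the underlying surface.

4

Every face is a triangle and each edge borders two faces, so 3F = 2·57, giving F = 38.
χ = V − E + F = 13 − 57 + 38 = -6.
For a closed orientable surface χ = 2 − 2g, so g = (2 − (-6))/2 = 4.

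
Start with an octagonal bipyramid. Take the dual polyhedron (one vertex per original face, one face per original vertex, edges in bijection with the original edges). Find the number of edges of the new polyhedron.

The base solid has V = 10, E = 24, F = 16.
The dual swaps V and F and preserves E: V′ = F = 16, E′ = E = 24, F′ = V = 10.

24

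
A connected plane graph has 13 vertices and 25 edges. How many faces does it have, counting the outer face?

Euler's formula for a connected plane graph: V − E + F = 2, so F = 2 − 13 + 25 = 14.

14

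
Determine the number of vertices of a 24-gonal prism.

48

A prism on an n-gon has two n-gon bases and n rectangular sides: V = 2·24 = 48, E = 3·24 = 72, F = 24 + 2 = 26.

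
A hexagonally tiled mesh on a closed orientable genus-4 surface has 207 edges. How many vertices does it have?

χ = 2 − 2·4 = -6, and every face is a hexagon so 6F = 2E.
F = 2E/6 = 69. Then V = -6 + E − F = -6 + 207 − 69 = 132.

132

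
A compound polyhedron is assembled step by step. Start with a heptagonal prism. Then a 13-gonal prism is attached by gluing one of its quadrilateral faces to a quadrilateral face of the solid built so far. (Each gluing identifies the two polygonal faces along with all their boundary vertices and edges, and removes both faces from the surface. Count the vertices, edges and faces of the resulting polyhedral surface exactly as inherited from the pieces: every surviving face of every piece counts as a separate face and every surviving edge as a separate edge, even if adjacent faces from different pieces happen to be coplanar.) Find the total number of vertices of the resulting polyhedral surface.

A heptagonal prism: V=14, E=21, F=9.
Attach a 13-gonal prism (V=26, E=39, F=15) along a 4-gon: merge 4 vertices and 4 edges, delete both glued faces → V=36, E=56, F=22.
Check: V − E + F = 36 − 56 + 22 = 2.

36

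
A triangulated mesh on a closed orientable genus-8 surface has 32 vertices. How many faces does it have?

χ = 2 − 2·8 = -14, and every face is a triangle so 3F = 2E.
V − E + F = -14 with E = 3F/2 gives 32 − (3/2 − 1)·F = -14, so F = 92 and E = 138.

92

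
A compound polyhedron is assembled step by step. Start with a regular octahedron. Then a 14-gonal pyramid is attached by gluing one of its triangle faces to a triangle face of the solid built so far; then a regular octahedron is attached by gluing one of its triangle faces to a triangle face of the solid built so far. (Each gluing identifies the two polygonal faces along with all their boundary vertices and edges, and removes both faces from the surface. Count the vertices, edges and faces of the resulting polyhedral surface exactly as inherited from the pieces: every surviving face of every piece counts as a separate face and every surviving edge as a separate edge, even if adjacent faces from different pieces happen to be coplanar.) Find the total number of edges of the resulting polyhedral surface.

46

A regular octahedron: V=6, E=12, F=8.
Attach a 14-gonal pyramid (V=15, E=28, F=15) along a 3-gon: merge 3 vertices and 3 edges, delete both glued faces → V=18, E=37, F=21.
Attach a regular octahedron (V=6, E=12, F=8) along a 3-gon: merge 3 vertices and 3 edges, delete both glued faces → V=21, E=46, F=27.
Check: V − E + F = 21 − 46 + 27 = 2.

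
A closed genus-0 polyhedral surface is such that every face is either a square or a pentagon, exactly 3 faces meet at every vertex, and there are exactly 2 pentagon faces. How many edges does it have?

15

Let x be the number of squares; then F = 2 + x.
Edge–face incidences: 2E = 5·2 + 4·x = 10 + 4x.
Every vertex has degree 3, so 3V = 2E.
Euler: V − E + F = 2 ⇒ (2E)/3 − E + (2 + x) = 2.
Multiply by 6: 2·(2E) − 3·(2E) + 6·(2 + x) = 12, i.e. 12 + 6x − (10 + 4x) = 12.
Collecting terms: 2x + 2 = 12, so 2x = 10, so x = 5.
Then 2E = 10 + 4·5 = 30, so E = 15, V = 2E/3 = 10, F = 2 + 5 = 7.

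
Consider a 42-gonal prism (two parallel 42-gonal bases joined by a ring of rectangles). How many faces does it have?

44

A prism on an n-gon has two n-gon bases and n rectangular sides: V = 2·42 = 84, E = 3·42 = 126, F = 42 + 2 = 44.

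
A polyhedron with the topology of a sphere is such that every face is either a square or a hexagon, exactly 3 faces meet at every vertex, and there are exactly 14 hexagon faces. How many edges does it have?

54

Let x be the number of squares; then F = 14 + x.
Edge–face incidences: 2E = 6·14 + 4·x = 84 + 4x.
Every vertex has degree 3, so 3V = 2E.
Euler: V − E + F = 2 ⇒ (2E)/3 − E + (14 + x) = 2.
Multiply by 6: 2·(2E) − 3·(2E) + 6·(14 + x) = 12, i.e. 84 + 6x − (84 + 4x) = 12.
Collecting terms: 2x = 12, so x = 6.
Then 2E = 84 + 4·6 = 108, so E = 54, V = 2E/3 = 36, F = 14 + 6 = 20.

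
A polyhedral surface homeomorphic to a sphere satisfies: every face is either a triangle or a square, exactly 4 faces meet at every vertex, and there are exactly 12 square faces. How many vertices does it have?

Let x be the number of triangles; then F = 12 + x.
Edge–face incidences: 2E = 4·12 + 3·x = 48 + 3x.
Every vertex has degree 4, so 4V = 2E.
Euler: V − E + F = 2 ⇒ (2E)/4 − E + (12 + x) = 2.
Multiply by 8: 2·(2E) − 4·(2E) + 8·(12 + x) = 16, i.e. 96 + 8x − 2·(48 + 3x) = 16.
Collecting terms: 2x = 16, so x = 8.
Then 2E = 48 + 3·8 = 72, so E = 36, V = 2E/4 = 18, F = 12 + 8 = 20.

18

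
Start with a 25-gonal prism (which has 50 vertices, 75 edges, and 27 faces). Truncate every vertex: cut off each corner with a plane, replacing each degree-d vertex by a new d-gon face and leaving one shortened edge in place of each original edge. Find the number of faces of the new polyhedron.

Truncation replaces each original edge-end by a new vertex, so V′ = 2E = 150.
Each original edge survives, and each old vertex of degree d contributes d new edges; summing degrees gives Σd = 2E, so E′ = E + 2E = 3E = 225.
Each original face survives and each original vertex becomes one new face: F′ = F + V = 77.

77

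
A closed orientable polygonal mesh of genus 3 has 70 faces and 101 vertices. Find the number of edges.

For a closed orientable surface of genus 3, χ = 2 − 2·3 = -4.
E = V + F − (-4) = 101 + 70 − (-4) = 175.

175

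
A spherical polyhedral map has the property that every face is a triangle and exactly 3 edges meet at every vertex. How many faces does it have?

4

Each face has 3 edges and each edge borders two faces, so 2E = 3F.
Each vertex has degree 3, so 3V = 2E and hence V = 3F/3.
Euler: V − E + F = 2 ⇒ (3F/3) − (3F/2) + F = 2.
Multiply by 6: (6 − 9 + 6)F = 12, i.e. 3F = 12.
So F = 4, E = 3·4/2 = 6, V = 3·4/3 = 4.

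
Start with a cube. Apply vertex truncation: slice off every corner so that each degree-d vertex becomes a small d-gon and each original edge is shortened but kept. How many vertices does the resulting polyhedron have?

The base solid has V = 8, E = 12, F = 6.
Truncation replaces each original edge-end by a new vertex, so V′ = 2E = 24.
Each original edge survives, and each old vertex of degree d contributes d new edges; summing degrees gives Σd = 2E, so E′ = E + 2E = 3E = 36.
Each original face survives and each original vertex becomes one new face: F′ = F + V = 14.

24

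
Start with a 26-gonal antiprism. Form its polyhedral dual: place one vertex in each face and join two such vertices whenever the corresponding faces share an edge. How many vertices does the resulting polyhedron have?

54

The base solid has V = 52, E = 104, F = 54.
The dual swaps V and F and preserves E: V′ = F = 54, E′ = E = 104, F′ = V = 52.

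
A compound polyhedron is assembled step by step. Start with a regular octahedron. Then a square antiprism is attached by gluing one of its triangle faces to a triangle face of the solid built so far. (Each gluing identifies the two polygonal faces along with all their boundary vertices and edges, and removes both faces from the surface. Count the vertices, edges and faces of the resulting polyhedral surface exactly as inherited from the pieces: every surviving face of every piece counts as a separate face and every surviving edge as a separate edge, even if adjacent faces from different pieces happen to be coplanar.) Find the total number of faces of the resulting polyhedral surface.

A regular octahedron: V=6, E=12, F=8.
Attach a square antiprism (V=8, E=16, F=10) along a 3-gon: merge 3 vertices and 3 edges, delete both glued faces → V=11, E=25, F=16.
Check: V − E + F = 11 − 25 + 16 = 2.

16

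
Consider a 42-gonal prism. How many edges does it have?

A prism on an n-gon has two n-gon bases and n rectangular sides: V = 2·42 = 84, E = 3·42 = 126, F = 42 + 2 = 44.

126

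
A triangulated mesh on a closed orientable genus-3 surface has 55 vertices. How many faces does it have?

118

χ = 2 − 2·3 = -4, and every face is a triangle so 3F = 2E.
V − E + F = -4 with E = 3F/2 gives 55 − (3/2 − 1)·F = -4, so F = 118 and E = 177.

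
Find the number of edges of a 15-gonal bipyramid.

45

A bipyramid over an n-gon has 2n triangular faces and n + 2 vertices: V = 15 + 2 = 17, E = 3·15 = 45, F = 2·15 = 30.
Check: V − E + F = 17 − 45 + 30 = 2.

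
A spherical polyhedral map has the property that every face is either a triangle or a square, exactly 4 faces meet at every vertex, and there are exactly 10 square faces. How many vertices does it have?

16

Let x be the number of triangles; then F = 10 + x.
Edge–face incidences: 2E = 4·10 + 3·x = 40 + 3x.
Every vertex has degree 4, so 4V = 2E.
Euler: V − E + F = 2 ⇒ (2E)/4 − E + (10 + x) = 2.
Multiply by 8: 2·(2E) − 4·(2E) + 8·(10 + x) = 16, i.e. 80 + 8x − 2·(40 + 3x) = 16.
Collecting terms: 2x = 16, so x = 8.
Then 2E = 40 + 3·8 = 64, so E = 32, V = 2E/4 = 16, F = 10 + 8 = 18.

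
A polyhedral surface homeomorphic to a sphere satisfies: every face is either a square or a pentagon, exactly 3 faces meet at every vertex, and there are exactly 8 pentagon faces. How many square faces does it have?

Let x be the number of squares; then F = 8 + x.
Edge–face incidences: 2E = 5·8 + 4·x = 40 + 4x.
Every vertex has degree 3, so 3V = 2E.
Euler: V − E + F = 2 ⇒ (2E)/3 − E + (8 + x) = 2.
Multiply by 6: 2·(2E) − 3·(2E) + 6·(8 + x) = 12, i.e. 48 + 6x − (40 + 4x) = 12.
Collecting terms: 2x + 8 = 12, so 2x = 4, so x = 2.
Then 2E = 40 + 4·2 = 48, so E = 24, V = 2E/3 = 16, F = 8 + 2 = 10.

2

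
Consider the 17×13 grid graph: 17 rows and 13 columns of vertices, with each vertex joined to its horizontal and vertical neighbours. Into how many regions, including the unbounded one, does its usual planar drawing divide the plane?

193

The grid has V = 17·13 = 221 vertices and E = 17·12 + 13·16 = 412 edges.
F = 2 − V + E = 2 − 221 + 412 = 193.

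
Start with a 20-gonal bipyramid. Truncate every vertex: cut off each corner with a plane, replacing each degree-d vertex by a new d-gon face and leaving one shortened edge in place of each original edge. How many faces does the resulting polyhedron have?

The base solid has V = 22, E = 60, F = 40.
Truncation replaces each original edge-end by a new vertex, so V′ = 2E = 120.
Each original edge survives, and each old vertex of degree d contributes d new edges; summing degrees gives Σd = 2E, so E′ = E + 2E = 3E = 180.
Each original face survives and each original vertex becomes one new face: F′ = F + V = 62.

62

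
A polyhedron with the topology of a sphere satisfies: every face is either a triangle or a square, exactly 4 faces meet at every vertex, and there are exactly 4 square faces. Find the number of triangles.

Let x be the number of triangles; then F = 4 + x.
Edge–face incidences: 2E = 4·4 + 3·x = 16 + 3x.
Every vertex has degree 4, so 4V = 2E.
Euler: V − E + F = 2 ⇒ (2E)/4 − E + (4 + x) = 2.
Multiply by 8: 2·(2E) − 4·(2E) + 8·(4 + x) = 16, i.e. 32 + 8x − 2·(16 + 3x) = 16.
Collecting terms: 2x = 16, so x = 8.
Then 2E = 16 + 3·8 = 40, so E = 20, V = 2E/4 = 10, F = 4 + 8 = 12.

8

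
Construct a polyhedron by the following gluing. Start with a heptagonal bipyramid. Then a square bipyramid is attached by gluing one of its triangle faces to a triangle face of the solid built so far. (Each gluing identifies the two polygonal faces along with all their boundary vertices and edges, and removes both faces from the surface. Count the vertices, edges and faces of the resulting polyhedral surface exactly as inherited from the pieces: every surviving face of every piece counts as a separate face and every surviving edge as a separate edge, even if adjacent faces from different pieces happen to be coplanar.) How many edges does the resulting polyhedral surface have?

A heptagonal bipyramid: V=9, E=21, F=14.
Attach a square bipyramid (V=6, E=12, F=8) along a 3-gon: merge 3 vertices and 3 edges, delete both glued faces → V=12, E=30, F=20.
Check: V − E + F = 12 − 30 + 20 = 2.

30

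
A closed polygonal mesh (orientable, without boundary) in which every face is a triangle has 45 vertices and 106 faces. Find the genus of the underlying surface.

Every face is a triangle, so 2E = 3·106 = 318, giving E = 159.
χ = V − E + F = 45 − 159 + 106 = -8.
For a closed orientable surface χ = 2 − 2g, so g = (2 − (-8))/2 = 5.

5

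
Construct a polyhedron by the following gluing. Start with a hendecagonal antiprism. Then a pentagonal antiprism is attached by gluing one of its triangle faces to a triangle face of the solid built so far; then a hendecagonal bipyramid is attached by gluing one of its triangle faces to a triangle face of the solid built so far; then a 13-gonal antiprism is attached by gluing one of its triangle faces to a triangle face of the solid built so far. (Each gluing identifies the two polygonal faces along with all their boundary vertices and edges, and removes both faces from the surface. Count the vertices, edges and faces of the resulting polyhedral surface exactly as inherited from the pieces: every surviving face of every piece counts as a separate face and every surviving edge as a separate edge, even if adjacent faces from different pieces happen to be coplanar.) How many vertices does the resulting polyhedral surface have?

A hendecagonal antiprism: V=22, E=44, F=24.
Attach a pentagonal antiprism (V=10, E=20, F=12) along a 3-gon: merge 3 vertices and 3 edges, delete both glued faces → V=29, E=61, F=34.
Attach a hendecagonal bipyramid (V=13, E=33, F=22) along a 3-gon: merge 3 vertices and 3 edges, delete both glued faces → V=39, E=91, F=54.
Attach a 13-gonal antiprism (V=26, E=52, F=28) along a 3-gon: merge 3 vertices and 3 edges, delete both glued faces → V=62, E=140, F=80.
Check: V − E + F = 62 − 140 + 80 = 2.

62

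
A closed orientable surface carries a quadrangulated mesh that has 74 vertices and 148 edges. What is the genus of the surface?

Every face is a square and each edge borders two faces, so 4F = 2·148, giving F = 74.
χ = V − E + F = 74 − 148 + 74 = 0.
For a closed orientable surface χ = 2 − 2g, so g = (2 − (0))/2 = 1.

1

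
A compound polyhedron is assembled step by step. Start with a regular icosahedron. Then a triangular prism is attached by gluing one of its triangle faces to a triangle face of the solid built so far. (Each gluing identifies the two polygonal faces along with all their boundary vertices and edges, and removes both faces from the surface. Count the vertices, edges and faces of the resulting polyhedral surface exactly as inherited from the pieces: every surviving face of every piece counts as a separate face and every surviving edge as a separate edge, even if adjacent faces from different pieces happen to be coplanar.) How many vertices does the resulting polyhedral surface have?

A regular icosahedron: V=12, E=30, F=20.
Attach a triangular prism (V=6, E=9, F=5) along a 3-gon: merge 3 vertices and 3 edges, delete both glued faces → V=15, E=36, F=23.
Check: V − E + F = 15 − 36 + 23 = 2.

15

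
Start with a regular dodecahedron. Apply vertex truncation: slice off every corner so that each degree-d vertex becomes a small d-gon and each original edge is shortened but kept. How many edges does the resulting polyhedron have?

The base solid has V = 20, E = 30, F = 12.
Truncation replaces each original edge-end by a new vertex, so V′ = 2E = 60.
Each original edge survives, and each old vertex of degree d contributes d new edges; summing degrees gives Σd = 2E, so E′ = E + 2E = 3E = 90.
Each original face survives and each original vertex becomes one new face: F′ = F + V = 32.

90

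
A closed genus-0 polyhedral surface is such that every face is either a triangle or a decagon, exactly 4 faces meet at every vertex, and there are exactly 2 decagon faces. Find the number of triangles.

20

Let x be the number of triangles; then F = 2 + x.
Edge–face incidences: 2E = 10·2 + 3·x = 20 + 3x.
Every vertex has degree 4, so 4V = 2E.
Euler: V − E + F = 2 ⇒ (2E)/4 − E + (2 + x) = 2.
Multiply by 8: 2·(2E) − 4·(2E) + 8·(2 + x) = 16, i.e. 16 + 8x − 2·(20 + 3x) = 16.
Collecting terms: 2x − 24 = 16, so 2x = 40, so x = 20.
Then 2E = 20 + 3·20 = 80, so E = 40, V = 2E/4 = 20, F = 2 + 20 = 22.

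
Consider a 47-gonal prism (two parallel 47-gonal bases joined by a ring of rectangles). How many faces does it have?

49

A prism on an n-gon has two n-gon bases and n rectangular sides: V = 2·47 = 94, E = 3·47 = 141, F = 47 + 2 = 49.
Check: V − E + F = 94 − 141 + 49 = 2.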